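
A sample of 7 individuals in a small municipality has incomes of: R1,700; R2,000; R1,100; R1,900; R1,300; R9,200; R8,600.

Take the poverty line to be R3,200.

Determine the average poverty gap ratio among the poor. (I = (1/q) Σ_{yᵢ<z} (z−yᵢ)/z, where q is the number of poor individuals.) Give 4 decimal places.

0.5000

Below the line: R1,100, R1,300, R1,700, R1,900, R2,000 (q = 5 of N = 7).
Shortfall ratios (z−y)/z: 0.6562, 0.5938, 0.4688, 0.4062, 0.3750; sum = 2.500000.
I averages over the q = 5 poor units only: 2.500000 / 5 = 0.5000.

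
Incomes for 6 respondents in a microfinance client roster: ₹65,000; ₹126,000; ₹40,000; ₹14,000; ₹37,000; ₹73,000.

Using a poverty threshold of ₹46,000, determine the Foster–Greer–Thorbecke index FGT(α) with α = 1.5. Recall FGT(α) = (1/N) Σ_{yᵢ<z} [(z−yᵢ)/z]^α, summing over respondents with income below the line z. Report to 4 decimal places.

0.1190

Below z: ₹14,000, ₹37,000, ₹40,000 (q = 3 of N = 6).
Gap ratios (z−y)/z: (46000−14000)/46000 = 0.6957; (46000−37000)/46000 = 0.1957; (46000−40000)/46000 = 0.1304.
Raised to α = 1.5: 0.58021; 0.08654; 0.04711.
Sum = 0.713864; FGT(1.5) = 0.713864 / 6 = 0.1190.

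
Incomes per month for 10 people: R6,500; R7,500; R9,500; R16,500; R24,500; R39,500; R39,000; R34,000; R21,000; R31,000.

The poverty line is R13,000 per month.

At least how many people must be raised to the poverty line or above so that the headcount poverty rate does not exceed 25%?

1

3 of the 10 people are poor, so H = 3/10 = 0.300.
A headcount ratio of at most 25% allows at most ⌊0.25 × 10⌋ = 2 poor people.
So at least 3 − 2 = 1 must be lifted.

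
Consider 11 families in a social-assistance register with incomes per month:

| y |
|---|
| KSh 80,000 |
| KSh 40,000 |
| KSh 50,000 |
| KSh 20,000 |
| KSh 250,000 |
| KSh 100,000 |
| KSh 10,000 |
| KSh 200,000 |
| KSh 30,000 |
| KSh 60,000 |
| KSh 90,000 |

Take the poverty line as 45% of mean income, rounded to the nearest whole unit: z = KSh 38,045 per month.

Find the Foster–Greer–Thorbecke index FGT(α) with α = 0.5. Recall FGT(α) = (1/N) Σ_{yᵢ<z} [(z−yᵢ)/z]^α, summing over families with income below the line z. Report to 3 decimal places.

0.182

Incomes under z: KSh 10,000, KSh 20,000, KSh 30,000 (q = 3 of N = 11).
Shortfall ratios: (38045−10000)/38045 = 0.7372; (38045−20000)/38045 = 0.4743; (38045−30000)/38045 = 0.2115.
Raised to α = 0.5: 0.85858; 0.68870; 0.45985.
Sum = 2.007124; FGT(0.5) = 2.007124 / 11 = 0.182.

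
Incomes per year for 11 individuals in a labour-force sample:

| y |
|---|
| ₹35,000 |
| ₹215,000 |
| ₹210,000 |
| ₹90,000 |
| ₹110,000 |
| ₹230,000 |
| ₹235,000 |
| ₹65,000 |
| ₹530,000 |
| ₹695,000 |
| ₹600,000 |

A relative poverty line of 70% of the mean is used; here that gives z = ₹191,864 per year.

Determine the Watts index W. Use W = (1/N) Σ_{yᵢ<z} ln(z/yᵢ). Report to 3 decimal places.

0.372

Below the line: ₹35,000, ₹65,000, ₹90,000, ₹110,000 (q = 4 of N = 11).
Log gaps: ln(191864/35000) = 1.7014; ln(191864/65000) = 1.0824; ln(191864/90000) = 0.7570; ln(191864/110000) = 0.5563.
W = 4.097122 / 11 = 0.372.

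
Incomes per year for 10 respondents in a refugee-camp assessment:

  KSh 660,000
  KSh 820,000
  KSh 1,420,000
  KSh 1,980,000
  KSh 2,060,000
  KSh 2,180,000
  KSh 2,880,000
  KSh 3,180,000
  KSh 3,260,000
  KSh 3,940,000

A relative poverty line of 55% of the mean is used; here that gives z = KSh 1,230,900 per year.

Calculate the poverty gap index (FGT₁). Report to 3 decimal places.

Poor units: KSh 660,000, KSh 820,000 (q = 2 of N = 10).
Normalized shortfalls: (1230900−660000)/1230900 = 0.4638; (1230900−820000)/1230900 = 0.3338.
Sum of shortfalls = 0.797628; P₁ averages over all N: 0.797628 / 10 = 0.080.

0.080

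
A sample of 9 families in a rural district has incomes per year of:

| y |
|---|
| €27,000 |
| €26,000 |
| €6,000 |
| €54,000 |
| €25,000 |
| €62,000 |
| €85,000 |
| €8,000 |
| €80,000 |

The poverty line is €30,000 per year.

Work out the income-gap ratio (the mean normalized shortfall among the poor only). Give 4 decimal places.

Poor units: €6,000, €8,000, €25,000, €26,000, €27,000 (q = 5 of N = 9).
Shortfall ratios (z−y)/z: 0.8000, 0.7333, 0.1667, 0.1333, 0.1000; sum = 1.933333.
The income-gap ratio divides by q (the poor only): 1.933333 / 5 = 0.3867.

0.3867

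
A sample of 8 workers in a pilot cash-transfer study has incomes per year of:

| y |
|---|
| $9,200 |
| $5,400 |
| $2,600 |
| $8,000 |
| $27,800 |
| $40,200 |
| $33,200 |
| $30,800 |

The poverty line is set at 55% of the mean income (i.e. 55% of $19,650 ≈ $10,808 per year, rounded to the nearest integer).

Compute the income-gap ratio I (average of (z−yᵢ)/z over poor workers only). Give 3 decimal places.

Incomes under z: $2,600, $5,400, $8,000, $9,200 (q = 4 of N = 8).
Relative gaps: 0.7594, 0.5004, 0.2598, 0.1488; sum = 1.668394.
The income-gap ratio divides by q (the poor only): 1.668394 / 4 = 0.417.

0.417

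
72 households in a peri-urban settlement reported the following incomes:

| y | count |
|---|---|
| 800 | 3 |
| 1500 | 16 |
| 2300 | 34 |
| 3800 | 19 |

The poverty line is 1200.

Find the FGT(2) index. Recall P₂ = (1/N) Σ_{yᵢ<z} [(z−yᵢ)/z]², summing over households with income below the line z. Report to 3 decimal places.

0.005

Below z: 3×800 (q = 3 of N = 72).
Normalized shortfalls: (1200−800)/1200 = 0.3333 (×3).
Squared: 0.1111 (×3).
Sum = 0.333333; P₂ = 0.333333 / 72 = 0.005.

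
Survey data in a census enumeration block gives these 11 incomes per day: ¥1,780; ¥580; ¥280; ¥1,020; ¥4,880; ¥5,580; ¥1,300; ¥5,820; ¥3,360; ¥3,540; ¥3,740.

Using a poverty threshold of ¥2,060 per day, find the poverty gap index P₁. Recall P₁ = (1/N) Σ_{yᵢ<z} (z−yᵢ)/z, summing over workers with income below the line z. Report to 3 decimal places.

0.236

Below the line: ¥280, ¥580, ¥1,020, ¥1,300, ¥1,780 (q = 5 of N = 11).
Normalized shortfalls: (2060−280)/2060 = 0.8641; (2060−580)/2060 = 0.7184; (2060−1020)/2060 = 0.5049; (2060−1300)/2060 = 0.3689; (2060−1780)/2060 = 0.1359.
Sum of shortfalls = 2.592233; P₁ averages over all N: 2.592233 / 11 = 0.236.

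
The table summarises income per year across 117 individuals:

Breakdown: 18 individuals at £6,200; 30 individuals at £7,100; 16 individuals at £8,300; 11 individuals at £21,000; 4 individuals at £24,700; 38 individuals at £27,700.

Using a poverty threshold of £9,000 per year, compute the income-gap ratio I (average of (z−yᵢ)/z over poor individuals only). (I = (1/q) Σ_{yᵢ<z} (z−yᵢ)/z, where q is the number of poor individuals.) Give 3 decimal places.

Poor units: 18×£6,200, 30×£7,100, 16×£8,300 (q = 64 of N = 117).
Relative gaps: 0.3111 (×18), 0.2111 (×30), 0.0778 (×16); sum = 13.177778.
I averages over the q = 64 poor units only: 13.177778 / 64 = 0.206.

0.206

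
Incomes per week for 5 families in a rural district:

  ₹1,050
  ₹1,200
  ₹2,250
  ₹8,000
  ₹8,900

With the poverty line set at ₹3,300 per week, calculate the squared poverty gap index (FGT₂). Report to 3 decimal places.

0.194

Poor units: ₹1,050, ₹1,200, ₹2,250 (q = 3 of N = 5).
Normalized shortfalls: (3300−1050)/3300 = 0.6818; (3300−1200)/3300 = 0.6364; (3300−2250)/3300 = 0.3182.
Squared: 0.4649; 0.4050; 0.1012.
Sum = 0.971074; P₂ = 0.971074 / 5 = 0.194.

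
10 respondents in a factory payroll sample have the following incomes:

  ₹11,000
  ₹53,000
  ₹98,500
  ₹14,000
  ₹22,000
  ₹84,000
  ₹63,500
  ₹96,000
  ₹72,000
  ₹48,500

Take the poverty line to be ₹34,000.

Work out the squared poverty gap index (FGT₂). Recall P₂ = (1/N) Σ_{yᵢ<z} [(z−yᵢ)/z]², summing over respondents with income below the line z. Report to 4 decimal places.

Below the line: ₹11,000, ₹14,000, ₹22,000 (q = 3 of N = 10).
Normalized shortfalls: (34000−11000)/34000 = 0.6765; (34000−14000)/34000 = 0.5882; (34000−22000)/34000 = 0.3529.
Squared: 0.4576; 0.3460; 0.1246.
Sum = 0.928201; P₂ = 0.928201 / 10 = 0.0928.

0.0928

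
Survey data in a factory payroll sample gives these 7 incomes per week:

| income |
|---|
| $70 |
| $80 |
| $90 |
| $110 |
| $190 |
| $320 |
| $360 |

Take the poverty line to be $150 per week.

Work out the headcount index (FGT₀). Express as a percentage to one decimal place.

57.1%

4 of the 7 people have income below $150.
H = 4/7 = 57.1%.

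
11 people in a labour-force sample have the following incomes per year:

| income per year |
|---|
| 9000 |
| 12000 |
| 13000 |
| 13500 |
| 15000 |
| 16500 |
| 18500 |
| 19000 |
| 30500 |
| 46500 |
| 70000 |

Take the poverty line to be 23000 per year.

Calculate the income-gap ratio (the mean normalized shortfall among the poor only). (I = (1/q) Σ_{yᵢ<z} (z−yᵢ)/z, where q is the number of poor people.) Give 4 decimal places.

Incomes under z: 9000, 12000, 13000, 13500, 15000, 16500, 18500, 19000 (q = 8 of N = 11).
Shortfall ratios (z−y)/z: 0.6087, 0.4783, 0.4348, 0.4130, 0.3478, 0.2826, 0.1957, 0.1739; sum = 2.934783.
I averages over the q = 8 poor units only: 2.934783 / 8 = 0.3668.

0.3668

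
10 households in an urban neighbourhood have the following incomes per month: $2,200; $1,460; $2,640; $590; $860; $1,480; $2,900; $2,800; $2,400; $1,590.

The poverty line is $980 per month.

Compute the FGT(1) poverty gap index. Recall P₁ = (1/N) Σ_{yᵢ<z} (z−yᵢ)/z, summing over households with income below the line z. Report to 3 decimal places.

Poor units: $590, $860 (q = 2 of N = 10).
Normalized shortfalls: (980−590)/980 = 0.3980; (980−860)/980 = 0.1224.
Sum of shortfalls = 0.520408; P₁ averages over all N: 0.520408 / 10 = 0.052.

0.052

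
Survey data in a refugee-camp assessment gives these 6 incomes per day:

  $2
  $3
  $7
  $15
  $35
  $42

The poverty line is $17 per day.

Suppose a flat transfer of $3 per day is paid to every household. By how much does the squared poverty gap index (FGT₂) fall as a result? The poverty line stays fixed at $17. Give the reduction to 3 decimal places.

0.122

Before: below the line — $2, $3, $7, $15; squared poverty gap index (FGT₂) = 0.30277.
After the $3 transfer: below the line — $5, $6, $10; squared poverty gap index (FGT₂) = 0.18108.
Reduction = 0.30277 − 0.18108 = 0.122.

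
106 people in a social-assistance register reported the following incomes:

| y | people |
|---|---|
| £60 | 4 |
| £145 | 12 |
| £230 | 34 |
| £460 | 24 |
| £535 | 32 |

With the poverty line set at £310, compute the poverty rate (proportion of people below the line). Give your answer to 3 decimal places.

50 of the 106 people have income below £310.
H = 50/106 = 0.472.

0.472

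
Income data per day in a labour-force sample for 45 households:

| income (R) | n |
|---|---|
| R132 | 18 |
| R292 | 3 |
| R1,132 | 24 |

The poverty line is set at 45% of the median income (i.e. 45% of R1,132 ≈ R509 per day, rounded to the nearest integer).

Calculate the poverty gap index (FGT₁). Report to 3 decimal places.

Below the line: 18×R132, 3×R292 (q = 21 of N = 45).
Normalized shortfalls: (509−132)/509 = 0.7407 (×18); (509−292)/509 = 0.4263 (×3).
Σ = 14.611002. Dividing by the full population N = 45 gives P₁ = 0.325.

0.325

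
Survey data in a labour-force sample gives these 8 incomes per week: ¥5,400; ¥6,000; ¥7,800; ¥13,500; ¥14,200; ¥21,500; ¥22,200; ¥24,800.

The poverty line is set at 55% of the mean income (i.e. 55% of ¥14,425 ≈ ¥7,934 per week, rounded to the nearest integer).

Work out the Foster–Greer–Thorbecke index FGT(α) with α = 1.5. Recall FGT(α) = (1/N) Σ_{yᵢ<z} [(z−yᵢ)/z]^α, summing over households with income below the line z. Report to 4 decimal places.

Incomes under z: ¥5,400, ¥6,000, ¥7,800 (q = 3 of N = 8).
Shortfall ratios: (7934−5400)/7934 = 0.3194; (7934−6000)/7934 = 0.2438; (7934−7800)/7934 = 0.0169.
Raised to α = 1.5: 0.18050; 0.12035; 0.00219.
Sum = 0.303043; FGT(1.5) = 0.303043 / 8 = 0.0379.

0.0379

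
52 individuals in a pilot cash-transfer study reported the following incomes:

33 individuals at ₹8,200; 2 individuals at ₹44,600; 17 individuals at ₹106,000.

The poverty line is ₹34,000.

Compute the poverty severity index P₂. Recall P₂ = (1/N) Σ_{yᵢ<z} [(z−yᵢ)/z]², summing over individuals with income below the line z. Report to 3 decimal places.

Incomes under z: 33×₹8,200 (q = 33 of N = 52).
Normalized shortfalls: (34000−8200)/34000 = 0.7588 (×33).
Squared: 0.5758 (×33).
Sum = 19.001834; P₂ = 19.001834 / 52 = 0.365.

0.365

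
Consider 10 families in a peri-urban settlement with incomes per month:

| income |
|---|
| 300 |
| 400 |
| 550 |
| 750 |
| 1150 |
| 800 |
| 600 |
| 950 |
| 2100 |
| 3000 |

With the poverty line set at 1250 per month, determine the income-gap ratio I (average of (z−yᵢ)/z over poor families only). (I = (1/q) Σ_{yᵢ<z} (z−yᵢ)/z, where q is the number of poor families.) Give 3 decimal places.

Below z: 300, 400, 550, 600, 750, 800, 950, 1150 (q = 8 of N = 10).
Relative gaps: 0.7600, 0.6800, 0.5600, 0.5200, 0.4000, 0.3600, 0.2400, 0.0800; sum = 3.600000.
The income-gap ratio divides by q (the poor only): 3.600000 / 8 = 0.450.

0.450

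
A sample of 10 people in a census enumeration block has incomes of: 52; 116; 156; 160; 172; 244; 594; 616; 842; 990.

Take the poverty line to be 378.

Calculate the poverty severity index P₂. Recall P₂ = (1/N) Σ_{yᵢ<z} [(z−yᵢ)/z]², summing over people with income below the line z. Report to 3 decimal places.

Below the line: 52, 116, 156, 160, 172, 244 (q = 6 of N = 10).
Gap ratios (z−y)/z: (378−52)/378 = 0.8624; (378−116)/378 = 0.6931; (378−156)/378 = 0.5873; (378−160)/378 = 0.5767; (378−172)/378 = 0.5450; (378−244)/378 = 0.3545.
Squared: 0.7438; 0.4804; 0.3449; 0.3326; 0.2970; 0.1257.
Sum = 2.324403; P₂ = 2.324403 / 10 = 0.232.

0.232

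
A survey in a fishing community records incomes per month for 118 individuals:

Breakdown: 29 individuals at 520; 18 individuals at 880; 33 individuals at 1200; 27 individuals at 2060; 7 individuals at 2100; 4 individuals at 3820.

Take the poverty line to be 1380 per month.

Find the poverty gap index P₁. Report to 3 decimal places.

Poor units: 29×520, 18×880, 33×1200 (q = 80 of N = 118).
Relative gaps: (1380−520)/1380 = 0.6232 (×29); (1380−880)/1380 = 0.3623 (×18); (1380−1200)/1380 = 0.1304 (×33).
Sum of shortfalls = 28.898551; P₁ averages over all N: 28.898551 / 118 = 0.245.

0.245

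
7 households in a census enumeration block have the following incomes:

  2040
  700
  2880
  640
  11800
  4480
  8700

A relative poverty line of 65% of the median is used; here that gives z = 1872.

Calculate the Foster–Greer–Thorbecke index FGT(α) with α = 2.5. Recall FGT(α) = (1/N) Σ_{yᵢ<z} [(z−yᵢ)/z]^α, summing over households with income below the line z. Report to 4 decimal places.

Below the line: 640, 700 (q = 2 of N = 7).
Normalized shortfalls: (1872−640)/1872 = 0.6581; (1872−700)/1872 = 0.6261.
Raised to α = 2.5: 0.35137; 0.31014.
Sum = 0.661506; FGT(2.5) = 0.661506 / 7 = 0.0945.

0.0945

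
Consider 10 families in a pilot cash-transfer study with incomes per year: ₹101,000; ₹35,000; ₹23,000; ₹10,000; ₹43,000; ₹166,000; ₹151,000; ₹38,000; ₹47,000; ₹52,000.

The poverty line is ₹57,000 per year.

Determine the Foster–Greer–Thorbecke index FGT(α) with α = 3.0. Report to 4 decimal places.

0.0888

Below z: ₹10,000, ₹23,000, ₹35,000, ₹38,000, ₹43,000, ₹47,000, ₹52,000 (q = 7 of N = 10).
Shortfall ratios: (57000−10000)/57000 = 0.8246; (57000−23000)/57000 = 0.5965; (57000−35000)/57000 = 0.3860; (57000−38000)/57000 = 0.3333; (57000−43000)/57000 = 0.2456; (57000−47000)/57000 = 0.1754; (57000−52000)/57000 = 0.0877.
Raised to α = 3.0: 0.56062; 0.21223; 0.05750; 0.03704; 0.01482; 0.00540; 0.00067.
Sum = 0.888279; FGT(3.0) = 0.888279 / 10 = 0.0888.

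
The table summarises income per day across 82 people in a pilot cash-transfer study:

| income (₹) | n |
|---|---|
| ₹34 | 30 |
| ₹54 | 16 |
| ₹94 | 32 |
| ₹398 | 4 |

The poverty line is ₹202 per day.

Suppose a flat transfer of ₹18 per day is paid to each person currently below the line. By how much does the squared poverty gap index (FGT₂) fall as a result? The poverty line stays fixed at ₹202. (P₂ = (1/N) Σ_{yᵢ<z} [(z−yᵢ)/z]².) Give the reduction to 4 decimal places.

0.1093

Before: below the line — 30×₹34, 16×₹54, 32×₹94; squared poverty gap index (FGT₂) = 0.469356.
After the ₹18 transfer: below the line — 30×₹52, 16×₹72, 32×₹112; squared poverty gap index (FGT₂) = 0.360020.
Reduction = 0.469356 − 0.360020 = 0.1093.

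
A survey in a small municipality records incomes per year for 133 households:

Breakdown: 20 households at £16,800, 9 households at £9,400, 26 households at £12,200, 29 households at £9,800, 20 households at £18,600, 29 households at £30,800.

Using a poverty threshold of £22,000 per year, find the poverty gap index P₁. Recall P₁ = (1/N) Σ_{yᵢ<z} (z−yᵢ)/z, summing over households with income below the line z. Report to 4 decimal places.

Below z: 9×£9,400, 29×£9,800, 26×£12,200, 20×£16,800, 20×£18,600 (q = 104 of N = 133).
Gap ratios (z−y)/z: (22000−9400)/22000 = 0.5727 (×9); (22000−9800)/22000 = 0.5545 (×29); (22000−12200)/22000 = 0.4455 (×26); (22000−16800)/22000 = 0.2364 (×20); (22000−18600)/22000 = 0.1545 (×20).
Sum of shortfalls = 40.636364; P₁ averages over all N: 40.636364 / 133 = 0.3055.

0.3055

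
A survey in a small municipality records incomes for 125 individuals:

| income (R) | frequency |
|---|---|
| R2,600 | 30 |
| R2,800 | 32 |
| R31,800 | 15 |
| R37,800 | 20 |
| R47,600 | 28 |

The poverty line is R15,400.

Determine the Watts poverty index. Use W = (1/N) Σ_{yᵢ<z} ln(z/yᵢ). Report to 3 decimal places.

Poor units: 30×R2,600, 32×R2,800 (q = 62 of N = 125).
Log shortfalls: ln(15400/2600) = 1.7789 (×30); ln(15400/2800) = 1.7047 (×32).
W = 107.917621 / 125 = 0.863.

0.863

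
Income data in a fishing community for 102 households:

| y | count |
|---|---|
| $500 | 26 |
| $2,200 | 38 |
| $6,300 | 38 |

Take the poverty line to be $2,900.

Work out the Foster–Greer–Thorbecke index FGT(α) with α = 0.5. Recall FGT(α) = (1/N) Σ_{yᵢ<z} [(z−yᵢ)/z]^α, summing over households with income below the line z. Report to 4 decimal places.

0.4149

Below the line: 26×$500, 38×$2,200 (q = 64 of N = 102).
Relative gaps: (2900−500)/2900 = 0.8276 (×26); (2900−2200)/2900 = 0.2414 (×38).
Raised to α = 0.5: 0.90972 (×26); 0.49130 (×38).
Sum = 42.322199; FGT(0.5) = 42.322199 / 102 = 0.4149.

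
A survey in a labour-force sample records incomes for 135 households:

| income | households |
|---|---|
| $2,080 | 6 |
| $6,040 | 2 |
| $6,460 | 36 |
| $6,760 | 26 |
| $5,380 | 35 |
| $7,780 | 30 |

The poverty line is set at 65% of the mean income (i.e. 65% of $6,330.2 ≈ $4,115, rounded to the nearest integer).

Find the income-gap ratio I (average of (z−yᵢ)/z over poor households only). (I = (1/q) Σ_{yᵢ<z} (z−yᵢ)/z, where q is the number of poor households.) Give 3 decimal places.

Below z: 6×$2,080 (q = 6 of N = 135).
Shortfall ratios (z−y)/z: 0.4945 (×6); sum = 2.967193.
I averages over the q = 6 poor units only: 2.967193 / 6 = 0.495.

0.495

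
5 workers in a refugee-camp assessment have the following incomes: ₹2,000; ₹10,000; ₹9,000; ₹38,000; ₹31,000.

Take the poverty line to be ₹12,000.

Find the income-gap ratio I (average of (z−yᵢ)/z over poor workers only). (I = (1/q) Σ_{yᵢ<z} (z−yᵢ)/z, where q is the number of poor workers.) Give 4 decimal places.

0.4167

Poor units: ₹2,000, ₹9,000, ₹10,000 (q = 3 of N = 5).
Shortfall ratios (z−y)/z: 0.8333, 0.2500, 0.1667; sum = 1.250000.
The income-gap ratio divides by q (the poor only): 1.250000 / 3 = 0.4167.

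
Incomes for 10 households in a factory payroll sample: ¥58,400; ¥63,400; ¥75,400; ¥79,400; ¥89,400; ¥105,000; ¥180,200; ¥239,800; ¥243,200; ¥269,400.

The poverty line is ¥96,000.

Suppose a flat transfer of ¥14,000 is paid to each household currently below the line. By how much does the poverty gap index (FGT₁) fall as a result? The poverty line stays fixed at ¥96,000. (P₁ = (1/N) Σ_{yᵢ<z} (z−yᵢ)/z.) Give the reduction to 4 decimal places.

0.0652

Before: below the line — ¥58,400, ¥63,400, ¥75,400, ¥79,400, ¥89,400; poverty gap index (FGT₁) = 0.118750.
After the ¥14,000 transfer: below the line — ¥72,400, ¥77,400, ¥89,400, ¥93,400; poverty gap index (FGT₁) = 0.053542.
Reduction = 0.118750 − 0.053542 = 0.0652.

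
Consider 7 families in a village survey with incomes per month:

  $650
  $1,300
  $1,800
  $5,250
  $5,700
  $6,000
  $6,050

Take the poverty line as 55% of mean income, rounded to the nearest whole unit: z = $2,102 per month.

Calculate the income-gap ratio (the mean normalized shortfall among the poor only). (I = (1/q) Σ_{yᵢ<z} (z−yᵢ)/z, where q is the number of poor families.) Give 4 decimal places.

Incomes under z: $650, $1,300, $1,800 (q = 3 of N = 7).
Relative gaps: 0.6908, 0.3815, 0.1437; sum = 1.215985.
The income-gap ratio divides by q (the poor only): 1.215985 / 3 = 0.4053.

0.4053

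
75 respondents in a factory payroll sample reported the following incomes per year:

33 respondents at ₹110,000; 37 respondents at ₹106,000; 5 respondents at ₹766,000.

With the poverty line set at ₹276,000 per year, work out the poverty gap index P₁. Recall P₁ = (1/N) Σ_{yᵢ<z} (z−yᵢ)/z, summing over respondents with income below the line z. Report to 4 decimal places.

0.5685

Poor units: 37×₹106,000, 33×₹110,000 (q = 70 of N = 75).
Normalized shortfalls: (276000−106000)/276000 = 0.6159 (×37); (276000−110000)/276000 = 0.6014 (×33).
Sum of shortfalls = 42.637681; P₁ averages over all N: 42.637681 / 75 = 0.5685.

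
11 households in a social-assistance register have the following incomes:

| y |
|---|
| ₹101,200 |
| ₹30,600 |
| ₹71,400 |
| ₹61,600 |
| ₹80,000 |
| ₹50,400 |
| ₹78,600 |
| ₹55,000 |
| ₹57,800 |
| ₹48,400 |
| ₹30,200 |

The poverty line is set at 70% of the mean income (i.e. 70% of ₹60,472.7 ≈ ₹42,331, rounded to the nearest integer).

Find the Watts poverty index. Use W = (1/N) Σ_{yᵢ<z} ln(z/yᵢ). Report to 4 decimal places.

0.0602

Poor units: ₹30,200, ₹30,600 (q = 2 of N = 11).
Log shortfalls: ln(42331/30200) = 0.3377; ln(42331/30600) = 0.3245.
W = 0.662197 / 11 = 0.0602.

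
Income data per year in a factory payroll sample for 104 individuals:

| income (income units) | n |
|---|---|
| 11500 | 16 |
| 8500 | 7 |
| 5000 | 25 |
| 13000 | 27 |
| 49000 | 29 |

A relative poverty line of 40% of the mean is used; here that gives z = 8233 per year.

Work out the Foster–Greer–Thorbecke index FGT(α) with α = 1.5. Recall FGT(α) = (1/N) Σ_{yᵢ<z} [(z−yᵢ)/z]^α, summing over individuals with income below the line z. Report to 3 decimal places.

0.059

Poor units: 25×5000 (q = 25 of N = 104).
Shortfall ratios: (8233−5000)/8233 = 0.3927 (×25).
Raised to α = 1.5: 0.24608 (×25).
Sum = 6.151930; FGT(1.5) = 6.151930 / 104 = 0.059.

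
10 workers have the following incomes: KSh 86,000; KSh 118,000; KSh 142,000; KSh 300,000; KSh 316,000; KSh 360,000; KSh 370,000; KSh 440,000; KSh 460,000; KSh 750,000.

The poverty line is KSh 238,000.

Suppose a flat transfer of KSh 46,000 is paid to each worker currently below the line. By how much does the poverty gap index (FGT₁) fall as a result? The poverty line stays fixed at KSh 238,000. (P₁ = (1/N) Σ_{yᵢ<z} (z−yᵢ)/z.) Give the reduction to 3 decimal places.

Before: below the line — KSh 86,000, KSh 118,000, KSh 142,000; poverty gap index (FGT₁) = 0.15462.
After the KSh 46,000 transfer: below the line — KSh 132,000, KSh 164,000, KSh 188,000; poverty gap index (FGT₁) = 0.09664.
Reduction = 0.15462 − 0.09664 = 0.058.

0.058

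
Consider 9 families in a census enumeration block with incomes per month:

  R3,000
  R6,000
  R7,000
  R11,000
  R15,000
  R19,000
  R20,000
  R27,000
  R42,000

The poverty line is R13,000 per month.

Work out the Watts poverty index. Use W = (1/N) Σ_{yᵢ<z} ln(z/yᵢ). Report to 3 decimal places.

0.336

Below the line: R3,000, R6,000, R7,000, R11,000 (q = 4 of N = 9).
Log gaps: ln(13000/3000) = 1.4663; ln(13000/6000) = 0.7732; ln(13000/7000) = 0.6190; ln(13000/11000) = 0.1671.
W = 3.025620 / 9 = 0.336.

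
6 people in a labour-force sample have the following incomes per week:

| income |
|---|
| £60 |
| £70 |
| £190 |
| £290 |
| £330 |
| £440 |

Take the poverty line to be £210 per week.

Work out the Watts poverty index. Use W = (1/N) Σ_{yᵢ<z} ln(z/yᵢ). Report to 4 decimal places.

Incomes under z: £60, £70, £190 (q = 3 of N = 6).
Log gaps: ln(210/60) = 1.2528; ln(210/70) = 1.0986; ln(210/190) = 0.1001.
W = 2.451459 / 6 = 0.4086.

0.4086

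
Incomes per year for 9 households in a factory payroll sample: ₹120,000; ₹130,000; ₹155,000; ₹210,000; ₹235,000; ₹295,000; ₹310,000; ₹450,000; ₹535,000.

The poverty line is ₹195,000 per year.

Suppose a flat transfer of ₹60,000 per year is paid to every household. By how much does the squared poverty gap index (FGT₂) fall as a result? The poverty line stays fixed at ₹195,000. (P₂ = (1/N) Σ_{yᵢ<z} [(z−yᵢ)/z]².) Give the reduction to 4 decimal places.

0.0327

Before: below the line — ₹120,000, ₹130,000, ₹155,000; squared poverty gap index (FGT₂) = 0.033458.
After the ₹60,000 transfer: below the line — ₹180,000, ₹190,000; squared poverty gap index (FGT₂) = 0.000731.
Reduction = 0.033458 − 0.000731 = 0.0327.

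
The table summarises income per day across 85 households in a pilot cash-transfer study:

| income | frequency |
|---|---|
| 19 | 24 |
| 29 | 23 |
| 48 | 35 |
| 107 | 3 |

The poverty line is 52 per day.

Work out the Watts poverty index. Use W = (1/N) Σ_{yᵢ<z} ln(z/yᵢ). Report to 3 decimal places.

0.475

Below z: 24×19, 23×29, 35×48 (q = 82 of N = 85).
Log shortfalls: ln(52/19) = 1.0068 (×24); ln(52/29) = 0.5839 (×23); ln(52/48) = 0.0800 (×35).
W = 40.395610 / 85 = 0.475.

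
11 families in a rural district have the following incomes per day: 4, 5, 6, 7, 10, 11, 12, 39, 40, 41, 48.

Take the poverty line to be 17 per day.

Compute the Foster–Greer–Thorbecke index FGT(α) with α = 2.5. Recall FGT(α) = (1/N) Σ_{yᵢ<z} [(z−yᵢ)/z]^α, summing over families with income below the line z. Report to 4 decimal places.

Below the line: 4, 5, 6, 7, 10, 11, 12 (q = 7 of N = 11).
Relative gaps: (17−4)/17 = 0.7647; (17−5)/17 = 0.7059; (17−6)/17 = 0.6471; (17−7)/17 = 0.5882; (17−10)/17 = 0.4118; (17−11)/17 = 0.3529; (17−12)/17 = 0.2941.
Raised to α = 2.5: 0.51137; 0.41863; 0.33679; 0.26539; 0.10880; 0.07400; 0.04691.
Sum = 1.761894; FGT(2.5) = 1.761894 / 11 = 0.1602.

0.1602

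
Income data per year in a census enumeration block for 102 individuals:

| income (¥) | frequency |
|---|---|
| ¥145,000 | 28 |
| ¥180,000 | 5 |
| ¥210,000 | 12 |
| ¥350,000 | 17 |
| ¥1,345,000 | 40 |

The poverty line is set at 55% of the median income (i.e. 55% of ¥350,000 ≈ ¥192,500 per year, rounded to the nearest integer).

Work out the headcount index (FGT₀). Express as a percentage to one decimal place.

33 of the 102 individuals have income below ¥192,500.
H = 33/102 = 32.4%.

32.4%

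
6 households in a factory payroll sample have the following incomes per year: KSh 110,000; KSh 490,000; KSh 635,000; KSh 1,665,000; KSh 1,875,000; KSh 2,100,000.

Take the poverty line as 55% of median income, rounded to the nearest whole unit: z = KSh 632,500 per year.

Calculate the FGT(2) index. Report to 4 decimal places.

Incomes under z: KSh 110,000, KSh 490,000 (q = 2 of N = 6).
Normalized shortfalls: (632500−110000)/632500 = 0.8261; (632500−490000)/632500 = 0.2253.
Squared: 0.6824; 0.0508.
Sum = 0.733178; P₂ = 0.733178 / 6 = 0.1222.

0.1222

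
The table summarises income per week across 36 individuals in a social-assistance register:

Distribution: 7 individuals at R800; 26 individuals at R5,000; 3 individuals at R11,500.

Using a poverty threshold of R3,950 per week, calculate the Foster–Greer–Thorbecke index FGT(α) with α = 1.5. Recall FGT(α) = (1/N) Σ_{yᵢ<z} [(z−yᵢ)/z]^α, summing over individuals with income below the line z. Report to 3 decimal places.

Below z: 7×R800 (q = 7 of N = 36).
Shortfall ratios: (3950−800)/3950 = 0.7975 (×7).
Raised to α = 1.5: 0.71215 (×7).
Sum = 4.985035; FGT(1.5) = 4.985035 / 36 = 0.138.

0.138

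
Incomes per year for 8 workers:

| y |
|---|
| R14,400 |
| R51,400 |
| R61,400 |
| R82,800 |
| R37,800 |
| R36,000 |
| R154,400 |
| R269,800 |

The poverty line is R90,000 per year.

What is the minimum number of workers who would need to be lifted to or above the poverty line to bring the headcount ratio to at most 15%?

Currently q = 6 of N = 8 are below the line (H = 0.750).
A headcount ratio of at most 15% allows at most ⌊0.15 × 8⌋ = 1 poor workers.
So at least 6 − 1 = 5 must be lifted.

5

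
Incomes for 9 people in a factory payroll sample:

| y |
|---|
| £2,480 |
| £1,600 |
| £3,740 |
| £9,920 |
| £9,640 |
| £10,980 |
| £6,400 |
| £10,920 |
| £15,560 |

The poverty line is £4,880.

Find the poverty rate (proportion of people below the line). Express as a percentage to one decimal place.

33.3%

3 of the 9 people have income below £4,880.
H = 3/9 = 33.3%.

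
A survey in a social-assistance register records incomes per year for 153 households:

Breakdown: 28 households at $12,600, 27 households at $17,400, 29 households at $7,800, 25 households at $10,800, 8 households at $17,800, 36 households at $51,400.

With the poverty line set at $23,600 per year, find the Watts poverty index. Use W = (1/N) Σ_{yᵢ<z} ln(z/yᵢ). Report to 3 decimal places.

0.521

Incomes under z: 29×$7,800, 25×$10,800, 28×$12,600, 27×$17,400, 8×$17,800 (q = 117 of N = 153).
Log shortfalls: ln(23600/7800) = 1.1071 (×29); ln(23600/10800) = 0.7817 (×25); ln(23600/12600) = 0.6275 (×28); ln(23600/17400) = 0.3048 (×27); ln(23600/17800) = 0.2820 (×8).
W = 79.705830 / 153 = 0.521.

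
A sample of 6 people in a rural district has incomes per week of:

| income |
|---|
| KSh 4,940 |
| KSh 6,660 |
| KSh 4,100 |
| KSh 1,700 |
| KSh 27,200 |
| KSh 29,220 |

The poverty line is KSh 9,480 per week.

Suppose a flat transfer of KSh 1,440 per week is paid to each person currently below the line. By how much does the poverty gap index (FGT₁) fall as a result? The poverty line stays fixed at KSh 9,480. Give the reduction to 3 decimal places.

0.101

Before: below the line — KSh 1,700, KSh 4,100, KSh 4,940, KSh 6,660; poverty gap index (FGT₁) = 0.36076.
After the KSh 1,440 transfer: below the line — KSh 3,140, KSh 5,540, KSh 6,380, KSh 8,100; poverty gap index (FGT₁) = 0.25949.
Reduction = 0.36076 − 0.25949 = 0.101.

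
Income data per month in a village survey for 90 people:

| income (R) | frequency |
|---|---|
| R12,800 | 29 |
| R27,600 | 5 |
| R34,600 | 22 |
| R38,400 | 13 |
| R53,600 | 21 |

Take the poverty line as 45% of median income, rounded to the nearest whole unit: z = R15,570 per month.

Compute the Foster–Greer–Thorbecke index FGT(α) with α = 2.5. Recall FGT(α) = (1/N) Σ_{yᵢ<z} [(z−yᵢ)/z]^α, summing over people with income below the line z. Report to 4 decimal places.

0.0043

Below the line: 29×R12,800 (q = 29 of N = 90).
Gap ratios (z−y)/z: (15570−12800)/15570 = 0.1779 (×29).
Raised to α = 2.5: 0.01335 (×29).
Sum = 0.387147; FGT(2.5) = 0.387147 / 90 = 0.0043.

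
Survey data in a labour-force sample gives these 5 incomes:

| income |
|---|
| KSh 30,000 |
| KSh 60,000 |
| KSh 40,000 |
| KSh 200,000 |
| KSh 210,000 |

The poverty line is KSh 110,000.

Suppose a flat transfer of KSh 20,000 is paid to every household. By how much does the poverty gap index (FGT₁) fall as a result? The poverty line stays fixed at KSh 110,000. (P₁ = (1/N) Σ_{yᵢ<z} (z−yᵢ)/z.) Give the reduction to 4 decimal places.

Before: below the line — KSh 30,000, KSh 40,000, KSh 60,000; poverty gap index (FGT₁) = 0.363636.
After the KSh 20,000 transfer: below the line — KSh 50,000, KSh 60,000, KSh 80,000; poverty gap index (FGT₁) = 0.254545.
Reduction = 0.363636 − 0.254545 = 0.1091.

0.1091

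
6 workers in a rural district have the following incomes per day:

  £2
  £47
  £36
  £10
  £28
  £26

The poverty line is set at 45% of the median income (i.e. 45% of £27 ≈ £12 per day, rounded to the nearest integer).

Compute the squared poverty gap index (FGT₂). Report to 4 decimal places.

Below the line: £2, £10 (q = 2 of N = 6).
Shortfall ratios: (12−2)/12 = 0.8333; (12−10)/12 = 0.1667.
Squared: 0.6944; 0.0278.
Sum = 0.722222; P₂ = 0.722222 / 6 = 0.1204.

0.1204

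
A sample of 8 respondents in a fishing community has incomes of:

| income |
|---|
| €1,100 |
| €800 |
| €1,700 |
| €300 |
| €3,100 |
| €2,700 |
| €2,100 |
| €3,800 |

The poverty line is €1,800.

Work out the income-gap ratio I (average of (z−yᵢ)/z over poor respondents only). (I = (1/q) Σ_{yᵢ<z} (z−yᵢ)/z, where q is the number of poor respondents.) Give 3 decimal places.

0.458

Poor units: €300, €800, €1,100, €1,700 (q = 4 of N = 8).
Shortfall ratios (z−y)/z: 0.8333, 0.5556, 0.3889, 0.0556; sum = 1.833333.
The income-gap ratio divides by q (the poor only): 1.833333 / 4 = 0.458.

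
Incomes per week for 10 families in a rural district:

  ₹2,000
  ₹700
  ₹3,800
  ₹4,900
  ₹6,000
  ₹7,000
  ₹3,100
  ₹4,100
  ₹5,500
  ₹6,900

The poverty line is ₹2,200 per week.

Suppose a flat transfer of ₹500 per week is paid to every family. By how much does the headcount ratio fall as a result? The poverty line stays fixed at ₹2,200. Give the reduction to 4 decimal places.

Before: below the line — ₹700, ₹2,000; headcount ratio = 0.200000.
After the ₹500 transfer: below the line — ₹1,200; headcount ratio = 0.100000.
Reduction = 0.200000 − 0.100000 = 0.1000.

0.1000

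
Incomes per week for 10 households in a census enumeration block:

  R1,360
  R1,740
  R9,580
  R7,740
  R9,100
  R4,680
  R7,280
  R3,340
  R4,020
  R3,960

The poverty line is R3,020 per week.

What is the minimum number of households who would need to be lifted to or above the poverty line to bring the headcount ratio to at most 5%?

Currently q = 2 of N = 10 are below the line (H = 0.200).
A headcount ratio of at most 5% allows at most ⌊0.05 × 10⌋ = 0 poor households.
So at least 2 − 0 = 2 must be lifted.

2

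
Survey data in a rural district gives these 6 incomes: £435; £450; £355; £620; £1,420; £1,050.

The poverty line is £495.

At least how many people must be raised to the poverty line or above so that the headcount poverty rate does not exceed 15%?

3

Currently q = 3 of N = 6 are below the line (H = 0.500).
A headcount ratio of at most 15% allows at most ⌊0.15 × 6⌋ = 0 poor people.
So at least 3 − 0 = 3 must be lifted.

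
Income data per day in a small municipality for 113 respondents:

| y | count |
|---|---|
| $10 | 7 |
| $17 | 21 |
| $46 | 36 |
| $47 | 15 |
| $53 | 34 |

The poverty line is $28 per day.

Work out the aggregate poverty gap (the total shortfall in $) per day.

$357

Poor units: 7×$10, 21×$17 (q = 28 of N = 113).
Individual gaps: 7×(28−10) = 126; 21×(28−17) = 231.
Aggregate gap = $357.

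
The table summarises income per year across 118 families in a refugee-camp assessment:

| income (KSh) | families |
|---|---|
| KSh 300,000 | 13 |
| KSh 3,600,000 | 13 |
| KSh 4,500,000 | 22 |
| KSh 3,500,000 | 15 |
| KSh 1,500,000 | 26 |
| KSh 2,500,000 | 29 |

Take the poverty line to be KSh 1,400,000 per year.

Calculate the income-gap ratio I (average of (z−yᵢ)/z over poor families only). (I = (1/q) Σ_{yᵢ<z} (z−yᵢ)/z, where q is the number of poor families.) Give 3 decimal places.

0.786

Below z: 13×KSh 300,000 (q = 13 of N = 118).
Relative gaps: 0.7857 (×13); sum = 10.214286.
I averages over the q = 13 poor units only: 10.214286 / 13 = 0.786.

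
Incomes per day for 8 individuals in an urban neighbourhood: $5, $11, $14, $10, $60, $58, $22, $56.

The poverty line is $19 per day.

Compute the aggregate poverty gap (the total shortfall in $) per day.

$36

Poor units: $5, $10, $11, $14 (q = 4 of N = 8).
Individual gaps: 19−5 = 14; 19−10 = 9; 19−11 = 8; 19−14 = 5.
Aggregate gap = $36.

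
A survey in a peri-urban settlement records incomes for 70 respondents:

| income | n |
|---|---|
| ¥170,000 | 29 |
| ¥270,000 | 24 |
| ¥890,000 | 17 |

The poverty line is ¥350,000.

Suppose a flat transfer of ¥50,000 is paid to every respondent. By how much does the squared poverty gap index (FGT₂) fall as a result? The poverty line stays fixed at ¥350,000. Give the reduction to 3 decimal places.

0.068

Before: below the line — 29×¥170,000, 24×¥270,000; squared poverty gap index (FGT₂) = 0.12749.
After the ¥50,000 transfer: below the line — 29×¥220,000, 24×¥320,000; squared poverty gap index (FGT₂) = 0.05967.
Reduction = 0.12749 − 0.05967 = 0.068.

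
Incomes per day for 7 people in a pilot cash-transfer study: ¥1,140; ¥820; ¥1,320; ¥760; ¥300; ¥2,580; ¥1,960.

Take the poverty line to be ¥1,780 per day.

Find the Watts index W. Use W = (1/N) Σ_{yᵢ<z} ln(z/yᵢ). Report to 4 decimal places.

Incomes under z: ¥300, ¥760, ¥820, ¥1,140, ¥1,320 (q = 5 of N = 7).
ln(z/y) terms: ln(1780/300) = 1.7806; ln(1780/760) = 0.8511; ln(1780/820) = 0.7751; ln(1780/1140) = 0.4456; ln(1780/1320) = 0.2990.
W = 4.151267 / 7 = 0.5930.

0.5930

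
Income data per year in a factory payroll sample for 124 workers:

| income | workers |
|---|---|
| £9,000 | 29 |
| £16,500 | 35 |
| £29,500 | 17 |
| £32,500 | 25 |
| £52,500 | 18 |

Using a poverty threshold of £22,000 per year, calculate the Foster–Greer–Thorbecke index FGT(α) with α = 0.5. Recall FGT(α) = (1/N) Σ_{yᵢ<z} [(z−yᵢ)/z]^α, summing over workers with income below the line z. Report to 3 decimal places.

0.321

Poor units: 29×£9,000, 35×£16,500 (q = 64 of N = 124).
Gap ratios (z−y)/z: (22000−9000)/22000 = 0.5909 (×29); (22000−16500)/22000 = 0.2500 (×35).
Raised to α = 0.5: 0.76871 (×29); 0.50000 (×35).
Sum = 39.792477; FGT(0.5) = 39.792477 / 124 = 0.321.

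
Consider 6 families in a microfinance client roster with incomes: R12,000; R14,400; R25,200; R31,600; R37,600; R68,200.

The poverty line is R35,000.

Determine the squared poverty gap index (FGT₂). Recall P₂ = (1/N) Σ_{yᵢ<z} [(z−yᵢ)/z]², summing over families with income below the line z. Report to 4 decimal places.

0.1443

Poor units: R12,000, R14,400, R25,200, R31,600 (q = 4 of N = 6).
Relative gaps: (35000−12000)/35000 = 0.6571; (35000−14400)/35000 = 0.5886; (35000−25200)/35000 = 0.2800; (35000−31600)/35000 = 0.0971.
Squared: 0.4318; 0.3464; 0.0784; 0.0094.
Sum = 0.866090; P₂ = 0.866090 / 6 = 0.1443.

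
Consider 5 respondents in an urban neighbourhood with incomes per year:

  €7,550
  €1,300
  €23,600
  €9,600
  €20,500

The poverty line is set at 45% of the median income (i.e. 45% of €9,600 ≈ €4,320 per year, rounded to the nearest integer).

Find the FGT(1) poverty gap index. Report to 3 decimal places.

0.140

Poor units: €1,300 (q = 1 of N = 5).
Normalized shortfalls: (4320−1300)/4320 = 0.6991.
Σ = 0.699074. Dividing by the full population N = 5 gives P₁ = 0.140.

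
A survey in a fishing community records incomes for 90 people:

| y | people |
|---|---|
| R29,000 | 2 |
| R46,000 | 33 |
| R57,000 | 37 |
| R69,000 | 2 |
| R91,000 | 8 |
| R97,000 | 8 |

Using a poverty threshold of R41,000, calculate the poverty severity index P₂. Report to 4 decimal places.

0.0019

Below the line: 2×R29,000 (q = 2 of N = 90).
Normalized shortfalls: (41000−29000)/41000 = 0.2927 (×2).
Squared: 0.0857 (×2).
Sum = 0.171327; P₂ = 0.171327 / 90 = 0.0019.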